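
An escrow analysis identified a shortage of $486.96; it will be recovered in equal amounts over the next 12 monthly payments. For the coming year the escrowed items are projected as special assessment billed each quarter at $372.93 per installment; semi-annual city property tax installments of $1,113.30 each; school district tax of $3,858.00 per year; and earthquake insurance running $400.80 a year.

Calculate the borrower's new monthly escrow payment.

Special assessment: $372.93 × 4 = $1,491.72 annually
City property tax: $1,113.30 × 2 = $2,226.60 annually
School district tax: $3,858.00 annually
Earthquake insurance: $400.80 annually
Annual escrow total = $1,491.72 + $2,226.60 + $3,858.00 + $400.80 = $7,977.12
Base monthly escrow = $7,977.12 ÷ 12 = $664.76
Monthly shortage recovery: $486.96 ÷ 12 = $40.58
Adjusted monthly = $664.76 + $40.58 = $705.34

$705.34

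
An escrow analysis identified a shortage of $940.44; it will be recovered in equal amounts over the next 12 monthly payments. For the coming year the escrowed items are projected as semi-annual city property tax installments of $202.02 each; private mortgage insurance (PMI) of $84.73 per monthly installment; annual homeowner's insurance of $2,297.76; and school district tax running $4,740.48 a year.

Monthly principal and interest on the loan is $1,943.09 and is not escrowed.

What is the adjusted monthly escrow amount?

City property tax = $202.02 × 2 = $404.04 annually
Private mortgage insurance (PMI) = $84.73 × 12 = $1,016.76 annually
Homeowner's insurance = $2,297.76 annually
School district tax = $4,740.48 annually
Yearly total = $8,459.04
Per month = $8,459.04 / 12 = $704.92
Shortage per month = $940.44 ÷ 12 = $78.37
New monthly escrow = $704.92 + $78.37 = $783.29

$783.29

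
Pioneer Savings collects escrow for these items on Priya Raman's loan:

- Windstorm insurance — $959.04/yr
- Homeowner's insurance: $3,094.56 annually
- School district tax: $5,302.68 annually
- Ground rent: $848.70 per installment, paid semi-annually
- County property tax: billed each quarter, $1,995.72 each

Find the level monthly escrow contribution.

Windstorm insurance = $959.04
Homeowner's insurance = $3,094.56
School district tax = $5,302.68
Ground rent = $848.70 × 2 = $1,697.40
County property tax = $1,995.72 × 4 = $7,982.88
Total annual escrow = $19,036.56
Monthly = $19,036.56 ÷ 12 = $1,586.38

$1,586.38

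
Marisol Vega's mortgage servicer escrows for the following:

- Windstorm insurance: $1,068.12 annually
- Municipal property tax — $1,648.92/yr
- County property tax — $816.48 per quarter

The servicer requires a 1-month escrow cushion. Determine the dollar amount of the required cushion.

$498.58

Windstorm insurance: $1,068.12/yr
Municipal property tax: $1,648.92/yr
County property tax: $816.48 × 4 = $3,265.92/yr
Total per year = $1,068.12 + $1,648.92 + $3,265.92 = $5,982.96
Monthly escrow = $5,982.96 ÷ 12 = $498.58
Required cushion = 1 × $498.58 = $498.58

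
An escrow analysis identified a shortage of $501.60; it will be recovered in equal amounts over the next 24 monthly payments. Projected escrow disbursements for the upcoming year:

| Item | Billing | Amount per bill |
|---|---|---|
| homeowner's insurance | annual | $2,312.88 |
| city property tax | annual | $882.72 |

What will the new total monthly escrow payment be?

Homeowner's insurance = $2,312.88 per year
City property tax = $882.72 per year
Annual escrow total = $3,195.60
Per month = $3,195.60 / 12 = $266.30
Shortage spread = $501.60 / 24 = $20.90/mo
Adjusted monthly = $266.30 + $20.90 = $287.20

$287.20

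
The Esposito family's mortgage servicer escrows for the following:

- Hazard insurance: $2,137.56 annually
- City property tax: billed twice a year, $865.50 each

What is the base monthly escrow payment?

$322.38

Hazard insurance: $2,137.56/yr
City property tax: $865.50 × 2 = $1,731.00/yr
Annual escrow total = $3,868.56
Base monthly escrow = $3,868.56 / 12 = $322.38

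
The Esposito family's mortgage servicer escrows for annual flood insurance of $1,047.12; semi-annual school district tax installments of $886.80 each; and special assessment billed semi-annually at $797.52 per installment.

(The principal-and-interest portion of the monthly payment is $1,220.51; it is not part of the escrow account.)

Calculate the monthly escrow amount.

$367.98

Flood insurance = $1,047.12 per year
School district tax = $886.80 × 2 = $1,773.60 per year
Special assessment = $797.52 × 2 = $1,595.04 per year
Total per year = $4,415.76
Per month = $4,415.76 / 12 = $367.98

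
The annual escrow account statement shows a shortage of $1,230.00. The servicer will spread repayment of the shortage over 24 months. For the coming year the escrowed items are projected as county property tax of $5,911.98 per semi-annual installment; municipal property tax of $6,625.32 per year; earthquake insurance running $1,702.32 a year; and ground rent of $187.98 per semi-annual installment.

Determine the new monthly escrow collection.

$1,761.88

County property tax: $5,911.98 × 2 = $11,823.96
Municipal property tax: $6,625.32
Earthquake insurance: $1,702.32
Ground rent: $187.98 × 2 = $375.96
Combined annual = $11,823.96 + $6,625.32 + $1,702.32 + $375.96 = $20,527.56
Base monthly escrow = $20,527.56 ÷ 12 = $1,710.63
Shortage per month = $1,230.00 ÷ 24 = $51.25
Adjusted monthly = $1,710.63 + $51.25 = $1,761.88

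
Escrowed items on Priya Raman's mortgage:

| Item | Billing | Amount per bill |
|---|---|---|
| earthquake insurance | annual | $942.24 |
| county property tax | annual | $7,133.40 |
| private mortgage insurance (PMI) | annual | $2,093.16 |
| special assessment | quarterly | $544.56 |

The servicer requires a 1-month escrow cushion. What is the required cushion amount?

Earthquake insurance — $942.24
County property tax — $7,133.40
Private mortgage insurance (PMI) — $2,093.16
Special assessment — $544.56 × 4 = $2,178.24
Combined annual = $942.24 + $7,133.40 + $2,093.16 + $2,178.24 = $12,347.04
Monthly = $12,347.04 / 12 = $1,028.92
Required cushion = 1 × $1,028.92 = $1,028.92

$1,028.92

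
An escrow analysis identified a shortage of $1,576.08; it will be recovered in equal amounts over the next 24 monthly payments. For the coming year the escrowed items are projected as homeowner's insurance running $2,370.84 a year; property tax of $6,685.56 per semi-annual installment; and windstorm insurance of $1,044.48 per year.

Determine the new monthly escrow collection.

Homeowner's insurance = $2,370.84/yr
Property tax = $6,685.56 × 2 = $13,371.12/yr
Windstorm insurance = $1,044.48/yr
Annual escrow total = $16,786.44
Base monthly escrow = $16,786.44 / 12 = $1,398.87
Monthly shortage recovery: $1,576.08 / 24 = $65.67
New monthly escrow = $1,398.87 + $65.67 = $1,464.54

$1,464.54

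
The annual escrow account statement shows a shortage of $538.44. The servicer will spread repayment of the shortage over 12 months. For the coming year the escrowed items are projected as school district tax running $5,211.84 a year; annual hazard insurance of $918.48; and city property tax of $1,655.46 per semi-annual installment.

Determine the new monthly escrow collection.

$831.64

School district tax = $5,211.84/yr
Hazard insurance = $918.48/yr
City property tax = $1,655.46 × 2 = $3,310.92/yr
Total per year = $5,211.84 + $918.48 + $3,310.92 = $9,441.24
Monthly escrow = $9,441.24 ÷ 12 = $786.77
Monthly shortage recovery: $538.44 / 12 = $44.87
Adjusted monthly = $786.77 + $44.87 = $831.64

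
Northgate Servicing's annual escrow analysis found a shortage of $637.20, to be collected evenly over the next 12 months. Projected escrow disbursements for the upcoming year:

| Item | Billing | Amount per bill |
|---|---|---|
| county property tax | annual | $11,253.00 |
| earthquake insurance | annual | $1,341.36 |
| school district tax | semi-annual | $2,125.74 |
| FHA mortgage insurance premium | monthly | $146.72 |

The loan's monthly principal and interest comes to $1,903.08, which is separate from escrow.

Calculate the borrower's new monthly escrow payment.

$1,603.64

County property tax: $11,253.00 per year
Earthquake insurance: $1,341.36 per year
School district tax: $2,125.74 × 2 = $4,251.48 per year
FHA mortgage insurance premium: $146.72 × 12 = $1,760.64 per year
Total annual escrow = $18,606.48
Monthly escrow = $18,606.48 / 12 = $1,550.54
Monthly shortage recovery: $637.20 / 12 = $53.10
Adjusted monthly = $1,550.54 + $53.10 = $1,603.64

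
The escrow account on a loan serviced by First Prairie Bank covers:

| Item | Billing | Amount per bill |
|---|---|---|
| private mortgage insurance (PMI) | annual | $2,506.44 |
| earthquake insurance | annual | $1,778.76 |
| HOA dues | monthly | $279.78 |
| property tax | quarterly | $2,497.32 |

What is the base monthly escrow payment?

Private mortgage insurance (PMI) — $2,506.44/yr
Earthquake insurance — $1,778.76/yr
HOA dues — $279.78 × 12 = $3,357.36/yr
Property tax — $2,497.32 × 4 = $9,989.28/yr
Total per year = $17,631.84
Monthly = $17,631.84 / 12 = $1,469.32

$1,469.32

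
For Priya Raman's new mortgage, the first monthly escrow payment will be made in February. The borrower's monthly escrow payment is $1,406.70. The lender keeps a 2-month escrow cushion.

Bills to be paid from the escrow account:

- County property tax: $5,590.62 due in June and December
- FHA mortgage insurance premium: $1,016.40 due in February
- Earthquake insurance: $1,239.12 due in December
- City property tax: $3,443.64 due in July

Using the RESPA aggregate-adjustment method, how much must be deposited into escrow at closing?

$4,423.86

Cushion = 2 × $1,406.70 = $2,813.40
Trial balance (start $0, +$1,406.70 each month, − disbursements):
  Feb: +$1,406.70 − $1,016.40 → $390.30
  Mar: +$1,406.70 → $1,797.00
  Apr: +$1,406.70 → $3,203.70
  May: +$1,406.70 → $4,610.40
  Jun: +$1,406.70 − $5,590.62 → $426.48
  Jul: +$1,406.70 − $3,443.64 → -$1,610.46
  Aug: +$1,406.70 → -$203.76
  Sep: +$1,406.70 → $1,202.94
  Oct: +$1,406.70 → $2,609.64
  Nov: +$1,406.70 → $4,016.34
  Dec: +$1,406.70 − $6,829.74 → -$1,406.70
  Jan: +$1,406.70 → $0.00
Lowest trial balance = -$1,610.46 (Jul)
Initial deposit = cushion − low point = $2,813.40 − (-$1,610.46) = $4,423.86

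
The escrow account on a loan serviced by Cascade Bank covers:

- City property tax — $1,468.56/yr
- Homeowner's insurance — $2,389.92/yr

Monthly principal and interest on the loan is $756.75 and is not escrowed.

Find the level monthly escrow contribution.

$321.54

City property tax: $1,468.56 annually
Homeowner's insurance: $2,389.92 annually
Combined annual = $1,468.56 + $2,389.92 = $3,858.48
Base monthly escrow = $3,858.48 / 12 = $321.54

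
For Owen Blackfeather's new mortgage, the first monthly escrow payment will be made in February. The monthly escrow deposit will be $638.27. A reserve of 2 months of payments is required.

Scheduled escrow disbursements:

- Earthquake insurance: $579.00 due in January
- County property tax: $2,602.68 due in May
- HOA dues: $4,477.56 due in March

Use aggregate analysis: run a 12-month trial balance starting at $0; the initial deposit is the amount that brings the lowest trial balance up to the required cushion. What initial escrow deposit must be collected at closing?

Cushion = 2 × $638.27 = $1,276.54
Trial balance (start $0, +$638.27 each month, − disbursements):
  Feb: +$638.27 → $638.27
  Mar: +$638.27 − $4,477.56 → -$3,201.02
  Apr: +$638.27 → -$2,562.75
  May: +$638.27 − $2,602.68 → -$4,527.16
  Jun: +$638.27 → -$3,888.89
  Jul: +$638.27 → -$3,250.62
  Aug: +$638.27 → -$2,612.35
  Sep: +$638.27 → -$1,974.08
  Oct: +$638.27 → -$1,335.81
  Nov: +$638.27 → -$697.54
  Dec: +$638.27 → -$59.27
  Jan: +$638.27 − $579.00 → $0.00
Lowest trial balance = -$4,527.16 (May)
Initial deposit = cushion − low point = $1,276.54 − (-$4,527.16) = $5,803.70

$5,803.70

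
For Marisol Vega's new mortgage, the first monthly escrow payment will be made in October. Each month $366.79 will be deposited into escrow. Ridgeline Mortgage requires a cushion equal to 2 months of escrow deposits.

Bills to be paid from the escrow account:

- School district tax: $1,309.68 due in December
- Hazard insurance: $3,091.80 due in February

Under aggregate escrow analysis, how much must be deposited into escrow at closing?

$3,301.11

Cushion = 2 × $366.79 = $733.58
Trial balance (start $0, +$366.79 each month, − disbursements):
  Oct: +$366.79 → $366.79
  Nov: +$366.79 → $733.58
  Dec: +$366.79 − $1,309.68 → -$209.31
  Jan: +$366.79 → $157.48
  Feb: +$366.79 − $3,091.80 → -$2,567.53
  Mar: +$366.79 → -$2,200.74
  Apr: +$366.79 → -$1,833.95
  May: +$366.79 → -$1,467.16
  Jun: +$366.79 → -$1,100.37
  Jul: +$366.79 → -$733.58
  Aug: +$366.79 → -$366.79
  Sep: +$366.79 → $0.00
Lowest trial balance = -$2,567.53 (Feb)
Initial deposit = cushion − low point = $733.58 − (-$2,567.53) = $3,301.11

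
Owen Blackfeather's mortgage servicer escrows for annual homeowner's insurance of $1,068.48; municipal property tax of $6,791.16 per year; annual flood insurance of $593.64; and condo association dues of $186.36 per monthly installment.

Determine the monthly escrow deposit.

$890.80

Homeowner's insurance: $1,068.48/yr
Municipal property tax: $6,791.16/yr
Flood insurance: $593.64/yr
Condo association dues: $186.36 × 12 = $2,236.32/yr
Combined annual = $1,068.48 + $6,791.16 + $593.64 + $2,236.32 = $10,689.60
Monthly escrow = $10,689.60 ÷ 12 = $890.80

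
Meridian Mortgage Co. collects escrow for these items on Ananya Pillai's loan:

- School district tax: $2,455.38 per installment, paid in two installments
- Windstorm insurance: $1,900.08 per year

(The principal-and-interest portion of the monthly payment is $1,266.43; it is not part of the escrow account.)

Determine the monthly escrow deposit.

$567.57

School district tax: $2,455.38 × 2 = $4,910.76/yr
Windstorm insurance: $1,900.08/yr
Total per year = $4,910.76 + $1,900.08 = $6,810.84
Monthly escrow = $6,810.84 ÷ 12 = $567.57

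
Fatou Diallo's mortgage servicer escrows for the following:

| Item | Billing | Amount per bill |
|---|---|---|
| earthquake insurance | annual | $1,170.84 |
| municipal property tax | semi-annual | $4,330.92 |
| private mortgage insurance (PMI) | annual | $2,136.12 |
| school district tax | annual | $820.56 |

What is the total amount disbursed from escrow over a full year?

Earthquake insurance = $1,170.84/yr
Municipal property tax = $4,330.92 × 2 = $8,661.84/yr
Private mortgage insurance (PMI) = $2,136.12/yr
School district tax = $820.56/yr
Combined annual = $12,789.36

$12,789.36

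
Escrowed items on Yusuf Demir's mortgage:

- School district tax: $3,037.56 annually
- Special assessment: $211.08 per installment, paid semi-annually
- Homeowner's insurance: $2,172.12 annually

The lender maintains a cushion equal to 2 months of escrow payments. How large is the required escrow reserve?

$938.64

School district tax: $3,037.56 per year
Special assessment: $211.08 × 2 = $422.16 per year
Homeowner's insurance: $2,172.12 per year
Total annual escrow = $3,037.56 + $422.16 + $2,172.12 = $5,631.84
Monthly escrow = $5,631.84 ÷ 12 = $469.32
Required cushion = 2 × $469.32 = $938.64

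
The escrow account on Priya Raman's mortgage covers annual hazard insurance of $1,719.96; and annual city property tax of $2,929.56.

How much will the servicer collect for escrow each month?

$387.46

Hazard insurance — $1,719.96/yr
City property tax — $2,929.56/yr
Annual escrow total = $4,649.52
Per month = $4,649.52 ÷ 12 = $387.46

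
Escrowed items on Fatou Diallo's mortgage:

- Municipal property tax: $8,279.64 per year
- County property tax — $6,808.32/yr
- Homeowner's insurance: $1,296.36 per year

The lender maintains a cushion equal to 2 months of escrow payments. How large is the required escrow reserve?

Municipal property tax — $8,279.64 annually
County property tax — $6,808.32 annually
Homeowner's insurance — $1,296.36 annually
Total per year = $16,384.32
Base monthly escrow = $16,384.32 ÷ 12 = $1,365.36
Reserve = 2 × $1,365.36 = $2,730.72

$2,730.72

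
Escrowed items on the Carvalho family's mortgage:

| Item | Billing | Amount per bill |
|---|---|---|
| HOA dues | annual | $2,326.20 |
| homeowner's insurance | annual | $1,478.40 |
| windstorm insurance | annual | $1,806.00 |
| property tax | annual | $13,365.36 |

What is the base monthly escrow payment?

HOA dues = $2,326.20 per year
Homeowner's insurance = $1,478.40 per year
Windstorm insurance = $1,806.00 per year
Property tax = $13,365.36 per year
Total annual escrow = $18,975.96
Monthly = $18,975.96 ÷ 12 = $1,581.33

$1,581.33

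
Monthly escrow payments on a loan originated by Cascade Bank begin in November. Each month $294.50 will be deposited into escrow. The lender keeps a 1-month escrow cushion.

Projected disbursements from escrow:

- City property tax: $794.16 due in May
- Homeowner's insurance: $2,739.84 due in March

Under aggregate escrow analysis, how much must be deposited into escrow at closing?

$1,767.00

Cushion = 1 × $294.50 = $294.50
Trial balance (start $0, +$294.50 each month, − disbursements):
  Nov: +$294.50 → $294.50
  Dec: +$294.50 → $589.00
  Jan: +$294.50 → $883.50
  Feb: +$294.50 → $1,178.00
  Mar: +$294.50 − $2,739.84 → -$1,267.34
  Apr: +$294.50 → -$972.84
  May: +$294.50 − $794.16 → -$1,472.50
  Jun: +$294.50 → -$1,178.00
  Jul: +$294.50 → -$883.50
  Aug: +$294.50 → -$589.00
  Sep: +$294.50 → -$294.50
  Oct: +$294.50 → $0.00
Lowest trial balance = -$1,472.50 (May)
Initial deposit = cushion − low point = $294.50 − (-$1,472.50) = $1,767.00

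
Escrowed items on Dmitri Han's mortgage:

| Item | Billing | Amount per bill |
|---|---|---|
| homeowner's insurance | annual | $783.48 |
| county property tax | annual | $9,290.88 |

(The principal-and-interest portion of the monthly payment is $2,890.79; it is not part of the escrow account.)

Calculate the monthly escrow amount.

$839.53

Homeowner's insurance — $783.48 per year
County property tax — $9,290.88 per year
Total per year = $783.48 + $9,290.88 = $10,074.36
Monthly = $10,074.36 ÷ 12 = $839.53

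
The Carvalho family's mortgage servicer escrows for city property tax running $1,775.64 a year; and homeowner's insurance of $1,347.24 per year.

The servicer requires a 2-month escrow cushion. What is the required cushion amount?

City property tax = $1,775.64 per year
Homeowner's insurance = $1,347.24 per year
Total annual escrow = $1,775.64 + $1,347.24 = $3,122.88
Base monthly escrow = $3,122.88 ÷ 12 = $260.24
Reserve = 2 × $260.24 = $520.48

$520.48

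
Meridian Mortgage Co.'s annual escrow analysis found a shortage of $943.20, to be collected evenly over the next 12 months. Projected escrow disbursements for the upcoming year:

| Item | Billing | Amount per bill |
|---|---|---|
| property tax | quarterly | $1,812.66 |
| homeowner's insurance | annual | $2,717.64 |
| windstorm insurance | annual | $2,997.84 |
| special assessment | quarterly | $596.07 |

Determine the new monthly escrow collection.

Property tax = $1,812.66 × 4 = $7,250.64
Homeowner's insurance = $2,717.64
Windstorm insurance = $2,997.84
Special assessment = $596.07 × 4 = $2,384.28
Total annual escrow = $15,350.40
Per month = $15,350.40 / 12 = $1,279.20
Monthly shortage recovery: $943.20 ÷ 12 = $78.60
New monthly escrow = $1,279.20 + $78.60 = $1,357.80

$1,357.80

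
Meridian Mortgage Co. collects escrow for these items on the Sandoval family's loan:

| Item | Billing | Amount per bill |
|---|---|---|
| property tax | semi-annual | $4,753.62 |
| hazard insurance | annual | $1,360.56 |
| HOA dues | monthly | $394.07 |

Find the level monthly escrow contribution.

Property tax: $4,753.62 × 2 = $9,507.24/yr
Hazard insurance: $1,360.56/yr
HOA dues: $394.07 × 12 = $4,728.84/yr
Total per year = $15,596.64
Base monthly escrow = $15,596.64 ÷ 12 = $1,299.72

$1,299.72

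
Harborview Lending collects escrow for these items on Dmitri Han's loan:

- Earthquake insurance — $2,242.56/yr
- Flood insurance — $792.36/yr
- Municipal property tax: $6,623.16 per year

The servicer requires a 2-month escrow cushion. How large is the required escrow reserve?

$1,609.68

Earthquake insurance: $2,242.56/yr
Flood insurance: $792.36/yr
Municipal property tax: $6,623.16/yr
Total per year = $2,242.56 + $792.36 + $6,623.16 = $9,658.08
Per month = $9,658.08 / 12 = $804.84
Cushion = 2 × $804.84 = $1,609.68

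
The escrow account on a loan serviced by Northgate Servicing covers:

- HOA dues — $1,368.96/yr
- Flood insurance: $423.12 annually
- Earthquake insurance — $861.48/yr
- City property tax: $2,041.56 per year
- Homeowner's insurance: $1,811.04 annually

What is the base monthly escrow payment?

HOA dues: $1,368.96/yr
Flood insurance: $423.12/yr
Earthquake insurance: $861.48/yr
City property tax: $2,041.56/yr
Homeowner's insurance: $1,811.04/yr
Yearly total = $1,368.96 + $423.12 + $861.48 + $2,041.56 + $1,811.04 = $6,506.16
Per month = $6,506.16 / 12 = $542.18

$542.18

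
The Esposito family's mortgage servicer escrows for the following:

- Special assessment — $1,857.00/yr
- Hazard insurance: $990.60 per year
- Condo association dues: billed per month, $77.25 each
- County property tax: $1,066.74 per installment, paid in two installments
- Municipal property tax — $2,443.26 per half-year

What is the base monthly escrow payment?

Special assessment — $1,857.00 annually
Hazard insurance — $990.60 annually
Condo association dues — $77.25 × 12 = $927.00 annually
County property tax — $1,066.74 × 2 = $2,133.48 annually
Municipal property tax — $2,443.26 × 2 = $4,886.52 annually
Annual escrow total = $1,857.00 + $990.60 + $927.00 + $2,133.48 + $4,886.52 = $10,794.60
Per month = $10,794.60 ÷ 12 = $899.55

$899.55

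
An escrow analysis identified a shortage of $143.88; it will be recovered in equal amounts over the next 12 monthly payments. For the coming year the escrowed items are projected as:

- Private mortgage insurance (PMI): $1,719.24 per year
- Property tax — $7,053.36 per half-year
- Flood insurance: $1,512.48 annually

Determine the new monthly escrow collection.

$1,456.86

Private mortgage insurance (PMI) — $1,719.24/yr
Property tax — $7,053.36 × 2 = $14,106.72/yr
Flood insurance — $1,512.48/yr
Total annual escrow = $1,719.24 + $14,106.72 + $1,512.48 = $17,338.44
Monthly = $17,338.44 ÷ 12 = $1,444.87
Monthly shortage recovery: $143.88 ÷ 12 = $11.99
New monthly escrow = $1,444.87 + $11.99 = $1,456.86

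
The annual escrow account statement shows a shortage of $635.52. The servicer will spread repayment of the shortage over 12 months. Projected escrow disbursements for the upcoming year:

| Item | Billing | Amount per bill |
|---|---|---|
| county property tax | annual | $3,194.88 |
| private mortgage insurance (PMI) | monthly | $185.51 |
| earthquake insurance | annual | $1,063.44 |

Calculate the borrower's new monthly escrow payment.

$593.33

County property tax: $3,194.88
Private mortgage insurance (PMI): $185.51 × 12 = $2,226.12
Earthquake insurance: $1,063.44
Yearly total = $3,194.88 + $2,226.12 + $1,063.44 = $6,484.44
Per month = $6,484.44 / 12 = $540.37
Shortage spread = $635.52 ÷ 12 = $52.96/mo
New monthly escrow = $540.37 + $52.96 = $593.33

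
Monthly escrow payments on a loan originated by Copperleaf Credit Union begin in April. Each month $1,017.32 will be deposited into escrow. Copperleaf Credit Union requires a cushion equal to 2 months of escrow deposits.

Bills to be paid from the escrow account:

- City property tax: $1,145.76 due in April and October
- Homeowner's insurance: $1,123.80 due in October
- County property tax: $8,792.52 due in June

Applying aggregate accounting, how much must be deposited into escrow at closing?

Cushion = 2 × $1,017.32 = $2,034.64
Trial balance (start $0, +$1,017.32 each month, − disbursements):
  Apr: +$1,017.32 − $1,145.76 → -$128.44
  May: +$1,017.32 → $888.88
  Jun: +$1,017.32 − $8,792.52 → -$6,886.32
  Jul: +$1,017.32 → -$5,869.00
  Aug: +$1,017.32 → -$4,851.68
  Sep: +$1,017.32 → -$3,834.36
  Oct: +$1,017.32 − $2,269.56 → -$5,086.60
  Nov: +$1,017.32 → -$4,069.28
  Dec: +$1,017.32 → -$3,051.96
  Jan: +$1,017.32 → -$2,034.64
  Feb: +$1,017.32 → -$1,017.32
  Mar: +$1,017.32 → $0.00
Lowest trial balance = -$6,886.32 (Jun)
Initial deposit = cushion − low point = $2,034.64 − (-$6,886.32) = $8,920.96

$8,920.96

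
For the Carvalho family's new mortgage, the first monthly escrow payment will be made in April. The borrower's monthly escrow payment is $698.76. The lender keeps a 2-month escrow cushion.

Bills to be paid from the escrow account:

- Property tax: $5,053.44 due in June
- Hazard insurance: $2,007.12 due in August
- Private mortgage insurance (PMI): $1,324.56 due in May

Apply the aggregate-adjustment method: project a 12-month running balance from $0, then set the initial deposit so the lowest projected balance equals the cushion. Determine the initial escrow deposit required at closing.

$6,288.84

Cushion = 2 × $698.76 = $1,397.52
Trial balance (start $0, +$698.76 each month, − disbursements):
  Apr: +$698.76 → $698.76
  May: +$698.76 − $1,324.56 → $72.96
  Jun: +$698.76 − $5,053.44 → -$4,281.72
  Jul: +$698.76 → -$3,582.96
  Aug: +$698.76 − $2,007.12 → -$4,891.32
  Sep: +$698.76 → -$4,192.56
  Oct: +$698.76 → -$3,493.80
  Nov: +$698.76 → -$2,795.04
  Dec: +$698.76 → -$2,096.28
  Jan: +$698.76 → -$1,397.52
  Feb: +$698.76 → -$698.76
  Mar: +$698.76 → $0.00
Lowest trial balance = -$4,891.32 (Aug)
Initial deposit = cushion − low point = $1,397.52 − (-$4,891.32) = $6,288.84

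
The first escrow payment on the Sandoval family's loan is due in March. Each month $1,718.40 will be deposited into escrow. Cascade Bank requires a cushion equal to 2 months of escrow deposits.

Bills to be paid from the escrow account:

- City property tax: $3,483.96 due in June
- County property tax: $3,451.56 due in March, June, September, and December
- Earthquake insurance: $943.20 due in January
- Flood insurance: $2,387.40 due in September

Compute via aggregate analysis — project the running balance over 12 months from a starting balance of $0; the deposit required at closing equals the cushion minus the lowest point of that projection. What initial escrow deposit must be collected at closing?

$7,634.04

Cushion = 2 × $1,718.40 = $3,436.80
Trial balance (start $0, +$1,718.40 each month, − disbursements):
  Mar: +$1,718.40 − $3,451.56 → -$1,733.16
  Apr: +$1,718.40 → -$14.76
  May: +$1,718.40 → $1,703.64
  Jun: +$1,718.40 − $6,935.52 → -$3,513.48
  Jul: +$1,718.40 → -$1,795.08
  Aug: +$1,718.40 → -$76.68
  Sep: +$1,718.40 − $5,838.96 → -$4,197.24
  Oct: +$1,718.40 → -$2,478.84
  Nov: +$1,718.40 → -$760.44
  Dec: +$1,718.40 − $3,451.56 → -$2,493.60
  Jan: +$1,718.40 − $943.20 → -$1,718.40
  Feb: +$1,718.40 → $0.00
Lowest trial balance = -$4,197.24 (Sep)
Initial deposit = cushion − low point = $3,436.80 − (-$4,197.24) = $7,634.04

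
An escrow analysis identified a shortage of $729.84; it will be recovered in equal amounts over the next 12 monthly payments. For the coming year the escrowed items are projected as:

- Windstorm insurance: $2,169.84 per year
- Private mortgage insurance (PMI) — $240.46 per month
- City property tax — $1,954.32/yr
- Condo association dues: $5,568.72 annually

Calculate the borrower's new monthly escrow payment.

$1,109.02

Windstorm insurance — $2,169.84/yr
Private mortgage insurance (PMI) — $240.46 × 12 = $2,885.52/yr
City property tax — $1,954.32/yr
Condo association dues — $5,568.72/yr
Total annual escrow = $12,578.40
Per month = $12,578.40 ÷ 12 = $1,048.20
Monthly shortage recovery: $729.84 / 12 = $60.82
Adjusted monthly = $1,048.20 + $60.82 = $1,109.02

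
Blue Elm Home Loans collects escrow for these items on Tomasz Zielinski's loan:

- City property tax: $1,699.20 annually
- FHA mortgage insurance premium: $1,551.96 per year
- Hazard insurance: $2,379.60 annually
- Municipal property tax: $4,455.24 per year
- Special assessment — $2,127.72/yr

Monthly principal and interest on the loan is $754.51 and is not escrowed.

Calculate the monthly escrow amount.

$1,017.81

City property tax: $1,699.20 annually
FHA mortgage insurance premium: $1,551.96 annually
Hazard insurance: $2,379.60 annually
Municipal property tax: $4,455.24 annually
Special assessment: $2,127.72 annually
Total annual escrow = $12,213.72
Monthly = $12,213.72 ÷ 12 = $1,017.81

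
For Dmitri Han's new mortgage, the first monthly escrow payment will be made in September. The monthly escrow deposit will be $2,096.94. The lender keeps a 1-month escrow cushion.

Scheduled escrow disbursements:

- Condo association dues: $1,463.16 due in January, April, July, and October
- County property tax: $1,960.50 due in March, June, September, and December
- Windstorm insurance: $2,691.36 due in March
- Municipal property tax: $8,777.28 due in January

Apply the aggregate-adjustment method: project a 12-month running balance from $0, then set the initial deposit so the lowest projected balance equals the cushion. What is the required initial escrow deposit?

$7,694.82

Cushion = 1 × $2,096.94 = $2,096.94
Trial balance (start $0, +$2,096.94 each month, − disbursements):
  Sep: +$2,096.94 − $1,960.50 → $136.44
  Oct: +$2,096.94 − $1,463.16 → $770.22
  Nov: +$2,096.94 → $2,867.16
  Dec: +$2,096.94 − $1,960.50 → $3,003.60
  Jan: +$2,096.94 − $10,240.44 → -$5,139.90
  Feb: +$2,096.94 → -$3,042.96
  Mar: +$2,096.94 − $4,651.86 → -$5,597.88
  Apr: +$2,096.94 − $1,463.16 → -$4,964.10
  May: +$2,096.94 → -$2,867.16
  Jun: +$2,096.94 − $1,960.50 → -$2,730.72
  Jul: +$2,096.94 − $1,463.16 → -$2,096.94
  Aug: +$2,096.94 → $0.00
Lowest trial balance = -$5,597.88 (Mar)
Initial deposit = cushion − low point = $2,096.94 − (-$5,597.88) = $7,694.82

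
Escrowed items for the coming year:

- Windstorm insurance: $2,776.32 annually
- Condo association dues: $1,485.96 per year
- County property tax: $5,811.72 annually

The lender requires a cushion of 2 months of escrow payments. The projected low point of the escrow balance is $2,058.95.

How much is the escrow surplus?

Windstorm insurance — $2,776.32 per year
Condo association dues — $1,485.96 per year
County property tax — $5,811.72 per year
Total annual escrow = $2,776.32 + $1,485.96 + $5,811.72 = $10,074.00
Base monthly escrow = $10,074.00 ÷ 12 = $839.50
Cushion = 2 × $839.50 = $1,679.00
Excess over cushion: $2,058.95 − $1,679.00 = $379.95

$379.95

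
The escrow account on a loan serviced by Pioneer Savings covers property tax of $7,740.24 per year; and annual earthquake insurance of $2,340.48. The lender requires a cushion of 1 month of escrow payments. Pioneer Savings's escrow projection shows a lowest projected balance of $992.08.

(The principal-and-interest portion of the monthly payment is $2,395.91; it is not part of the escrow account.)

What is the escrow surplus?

$152.02

Property tax = $7,740.24/yr
Earthquake insurance = $2,340.48/yr
Combined annual = $10,080.72
Per month = $10,080.72 / 12 = $840.06
Required reserve = 1 × $840.06 = $840.06
Excess over cushion: $992.08 − $840.06 = $152.02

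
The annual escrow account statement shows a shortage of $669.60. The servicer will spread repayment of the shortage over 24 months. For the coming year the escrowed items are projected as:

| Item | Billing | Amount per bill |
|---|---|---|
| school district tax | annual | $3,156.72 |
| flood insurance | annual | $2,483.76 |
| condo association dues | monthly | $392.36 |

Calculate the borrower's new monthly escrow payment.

$890.30

School district tax — $3,156.72 per year
Flood insurance — $2,483.76 per year
Condo association dues — $392.36 × 12 = $4,708.32 per year
Yearly total = $10,348.80
Monthly = $10,348.80 ÷ 12 = $862.40
Shortage spread = $669.60 / 24 = $27.90/mo
Adjusted monthly = $862.40 + $27.90 = $890.30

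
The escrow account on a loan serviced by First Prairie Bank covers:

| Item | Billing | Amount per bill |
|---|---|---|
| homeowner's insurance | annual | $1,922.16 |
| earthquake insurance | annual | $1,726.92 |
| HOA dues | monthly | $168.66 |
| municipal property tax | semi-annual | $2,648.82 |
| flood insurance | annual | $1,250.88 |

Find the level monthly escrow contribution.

Homeowner's insurance: $1,922.16 annually
Earthquake insurance: $1,726.92 annually
HOA dues: $168.66 × 12 = $2,023.92 annually
Municipal property tax: $2,648.82 × 2 = $5,297.64 annually
Flood insurance: $1,250.88 annually
Yearly total = $12,221.52
Monthly escrow = $12,221.52 ÷ 12 = $1,018.46

$1,018.46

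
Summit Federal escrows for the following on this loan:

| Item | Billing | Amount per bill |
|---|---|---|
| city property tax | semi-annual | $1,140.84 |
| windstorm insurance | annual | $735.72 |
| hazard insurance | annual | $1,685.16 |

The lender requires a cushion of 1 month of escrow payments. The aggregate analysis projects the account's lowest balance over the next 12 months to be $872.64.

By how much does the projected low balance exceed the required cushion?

City property tax = $1,140.84 × 2 = $2,281.68 annually
Windstorm insurance = $735.72 annually
Hazard insurance = $1,685.16 annually
Annual escrow total = $4,702.56
Base monthly escrow = $4,702.56 / 12 = $391.88
Cushion = 1 × $391.88 = $391.88
Surplus = $872.64 − $391.88 = $480.76

$480.76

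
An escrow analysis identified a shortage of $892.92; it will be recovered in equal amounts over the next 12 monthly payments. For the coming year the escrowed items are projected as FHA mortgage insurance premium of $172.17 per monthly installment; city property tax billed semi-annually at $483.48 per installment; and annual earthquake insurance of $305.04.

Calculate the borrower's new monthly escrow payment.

$352.58

FHA mortgage insurance premium: $172.17 × 12 = $2,066.04/yr
City property tax: $483.48 × 2 = $966.96/yr
Earthquake insurance: $305.04/yr
Total annual escrow = $2,066.04 + $966.96 + $305.04 = $3,338.04
Monthly = $3,338.04 / 12 = $278.17
Monthly shortage recovery: $892.92 ÷ 12 = $74.41
New monthly escrow = $278.17 + $74.41 = $352.58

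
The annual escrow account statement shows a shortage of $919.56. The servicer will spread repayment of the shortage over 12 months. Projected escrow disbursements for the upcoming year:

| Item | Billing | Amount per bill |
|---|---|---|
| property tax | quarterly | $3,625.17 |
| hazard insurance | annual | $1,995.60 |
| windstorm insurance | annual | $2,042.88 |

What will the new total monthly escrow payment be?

$1,621.56

Property tax = $3,625.17 × 4 = $14,500.68 annually
Hazard insurance = $1,995.60 annually
Windstorm insurance = $2,042.88 annually
Annual escrow total = $14,500.68 + $1,995.60 + $2,042.88 = $18,539.16
Monthly = $18,539.16 ÷ 12 = $1,544.93
Shortage spread = $919.56 / 12 = $76.63/mo
New monthly escrow = $1,544.93 + $76.63 = $1,621.56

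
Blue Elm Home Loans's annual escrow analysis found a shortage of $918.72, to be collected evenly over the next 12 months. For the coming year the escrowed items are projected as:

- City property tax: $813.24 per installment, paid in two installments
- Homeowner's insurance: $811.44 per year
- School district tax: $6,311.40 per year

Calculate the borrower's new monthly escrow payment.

$805.67

City property tax: $813.24 × 2 = $1,626.48/yr
Homeowner's insurance: $811.44/yr
School district tax: $6,311.40/yr
Yearly total = $8,749.32
Per month = $8,749.32 ÷ 12 = $729.11
Shortage spread = $918.72 / 12 = $76.56/mo
Adjusted monthly = $729.11 + $76.56 = $805.67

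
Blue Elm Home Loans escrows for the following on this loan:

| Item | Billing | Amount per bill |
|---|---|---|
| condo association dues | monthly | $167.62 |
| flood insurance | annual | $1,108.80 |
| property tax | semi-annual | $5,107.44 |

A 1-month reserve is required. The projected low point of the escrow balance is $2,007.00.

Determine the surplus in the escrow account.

Condo association dues — $167.62 × 12 = $2,011.44
Flood insurance — $1,108.80
Property tax — $5,107.44 × 2 = $10,214.88
Annual escrow total = $13,335.12
Monthly escrow = $13,335.12 / 12 = $1,111.26
Cushion = 1 × $1,111.26 = $1,111.26
Surplus = $2,007.00 − $1,111.26 = $895.74

$895.74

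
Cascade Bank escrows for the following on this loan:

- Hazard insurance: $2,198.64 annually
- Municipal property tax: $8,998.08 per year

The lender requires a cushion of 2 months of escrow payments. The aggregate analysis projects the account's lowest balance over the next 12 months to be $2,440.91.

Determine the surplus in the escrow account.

$574.79

Hazard insurance = $2,198.64/yr
Municipal property tax = $8,998.08/yr
Total per year = $2,198.64 + $8,998.08 = $11,196.72
Monthly = $11,196.72 ÷ 12 = $933.06
Required reserve = 2 × $933.06 = $1,866.12
Excess over cushion: $2,440.91 − $1,866.12 = $574.79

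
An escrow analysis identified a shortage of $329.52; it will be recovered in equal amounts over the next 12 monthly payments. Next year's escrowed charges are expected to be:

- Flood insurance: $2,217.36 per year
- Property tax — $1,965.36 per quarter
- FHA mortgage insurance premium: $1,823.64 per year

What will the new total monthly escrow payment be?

$1,019.33

Flood insurance = $2,217.36 annually
Property tax = $1,965.36 × 4 = $7,861.44 annually
FHA mortgage insurance premium = $1,823.64 annually
Yearly total = $2,217.36 + $7,861.44 + $1,823.64 = $11,902.44
Per month = $11,902.44 / 12 = $991.87
Shortage per month = $329.52 ÷ 12 = $27.46
New monthly escrow = $991.87 + $27.46 = $1,019.33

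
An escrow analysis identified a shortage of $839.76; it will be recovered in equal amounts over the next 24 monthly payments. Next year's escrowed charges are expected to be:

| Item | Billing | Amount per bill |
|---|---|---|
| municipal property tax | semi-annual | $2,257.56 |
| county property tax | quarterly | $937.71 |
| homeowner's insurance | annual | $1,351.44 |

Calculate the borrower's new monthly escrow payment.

$836.44

Municipal property tax: $2,257.56 × 2 = $4,515.12 per year
County property tax: $937.71 × 4 = $3,750.84 per year
Homeowner's insurance: $1,351.44 per year
Total per year = $9,617.40
Base monthly escrow = $9,617.40 ÷ 12 = $801.45
Shortage per month = $839.76 ÷ 24 = $34.99
New monthly escrow = $801.45 + $34.99 = $836.44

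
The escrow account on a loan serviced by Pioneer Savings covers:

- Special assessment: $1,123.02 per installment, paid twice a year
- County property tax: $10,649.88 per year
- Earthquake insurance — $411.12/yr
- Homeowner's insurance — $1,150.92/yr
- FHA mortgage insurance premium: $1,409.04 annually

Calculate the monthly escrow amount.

Special assessment — $1,123.02 × 2 = $2,246.04/yr
County property tax — $10,649.88/yr
Earthquake insurance — $411.12/yr
Homeowner's insurance — $1,150.92/yr
FHA mortgage insurance premium — $1,409.04/yr
Annual escrow total = $2,246.04 + $10,649.88 + $411.12 + $1,150.92 + $1,409.04 = $15,867.00
Base monthly escrow = $15,867.00 / 12 = $1,322.25

$1,322.25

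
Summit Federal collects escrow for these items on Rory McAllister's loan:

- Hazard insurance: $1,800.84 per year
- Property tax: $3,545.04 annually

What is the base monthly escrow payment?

Hazard insurance — $1,800.84 annually
Property tax — $3,545.04 annually
Annual escrow total = $1,800.84 + $3,545.04 = $5,345.88
Per month = $5,345.88 ÷ 12 = $445.49

$445.49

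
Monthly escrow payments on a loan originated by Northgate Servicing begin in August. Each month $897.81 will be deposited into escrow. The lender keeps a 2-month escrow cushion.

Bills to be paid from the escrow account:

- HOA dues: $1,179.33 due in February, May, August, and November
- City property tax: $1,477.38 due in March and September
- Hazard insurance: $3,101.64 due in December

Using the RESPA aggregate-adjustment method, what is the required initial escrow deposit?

$4,244.25

Cushion = 2 × $897.81 = $1,795.62
Trial balance (start $0, +$897.81 each month, − disbursements):
  Aug: +$897.81 − $1,179.33 → -$281.52
  Sep: +$897.81 − $1,477.38 → -$861.09
  Oct: +$897.81 → $36.72
  Nov: +$897.81 − $1,179.33 → -$244.80
  Dec: +$897.81 − $3,101.64 → -$2,448.63
  Jan: +$897.81 → -$1,550.82
  Feb: +$897.81 − $1,179.33 → -$1,832.34
  Mar: +$897.81 − $1,477.38 → -$2,411.91
  Apr: +$897.81 → -$1,514.10
  May: +$897.81 − $1,179.33 → -$1,795.62
  Jun: +$897.81 → -$897.81
  Jul: +$897.81 → $0.00
Lowest trial balance = -$2,448.63 (Dec)
Initial deposit = cushion − low point = $1,795.62 − (-$2,448.63) = $4,244.25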